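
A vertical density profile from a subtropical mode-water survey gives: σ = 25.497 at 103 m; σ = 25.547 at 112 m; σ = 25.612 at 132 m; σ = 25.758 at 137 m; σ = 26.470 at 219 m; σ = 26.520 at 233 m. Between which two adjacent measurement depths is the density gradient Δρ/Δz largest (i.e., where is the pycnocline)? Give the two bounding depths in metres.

132–137 m

Compute the density gradient over each adjacent pair:
  103–112 m: Δρ/Δz = 0.050/9 = 5.6 × 10⁻³ kg m⁻⁴
  112–132 m: Δρ/Δz = 0.065/20 = 3.3 × 10⁻³ kg m⁻⁴
  132–137 m: Δρ/Δz = 0.146/5 = 0.029 kg m⁻⁴
  137–219 m: Δρ/Δz = 0.712/82 = 8.7 × 10⁻³ kg m⁻⁴
  219–233 m: Δρ/Δz = 0.050/14 = 3.6 × 10⁻³ kg m⁻⁴
The largest gradient is in the 132–137 m interval — the pycnocline.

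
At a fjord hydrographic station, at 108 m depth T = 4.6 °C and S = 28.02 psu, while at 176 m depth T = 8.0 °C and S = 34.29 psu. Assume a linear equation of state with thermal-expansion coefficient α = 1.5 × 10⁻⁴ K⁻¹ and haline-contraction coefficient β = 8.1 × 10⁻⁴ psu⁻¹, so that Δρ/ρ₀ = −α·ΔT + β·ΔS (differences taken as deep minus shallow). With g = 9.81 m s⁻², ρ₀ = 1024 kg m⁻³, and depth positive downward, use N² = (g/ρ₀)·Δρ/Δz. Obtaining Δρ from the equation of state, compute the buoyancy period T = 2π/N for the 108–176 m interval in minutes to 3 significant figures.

ΔT = +3.4 K, ΔS = +6.27 psu (deep − shallow).
Δρ/ρ₀ = −αΔT + βΔS = -5.10 × 10⁻⁴ + 5.0787 × 10⁻³ = 4.5687 × 10⁻³, so Δρ ≈ 4.678 kg m⁻³.
N² = (g/ρ₀)·Δρ/Δz = g·(Δρ/ρ₀)/Δz = 9.81 × 4.5687 × 10⁻³ / 68 = 6.5910 × 10⁻⁴ s⁻².
N = √(6.5910 × 10⁻⁴) = 0.025673 rad s⁻¹ → T = 2π/N = 244.74 s = 4.0790 min ≈ 4.08 min.

4.08 min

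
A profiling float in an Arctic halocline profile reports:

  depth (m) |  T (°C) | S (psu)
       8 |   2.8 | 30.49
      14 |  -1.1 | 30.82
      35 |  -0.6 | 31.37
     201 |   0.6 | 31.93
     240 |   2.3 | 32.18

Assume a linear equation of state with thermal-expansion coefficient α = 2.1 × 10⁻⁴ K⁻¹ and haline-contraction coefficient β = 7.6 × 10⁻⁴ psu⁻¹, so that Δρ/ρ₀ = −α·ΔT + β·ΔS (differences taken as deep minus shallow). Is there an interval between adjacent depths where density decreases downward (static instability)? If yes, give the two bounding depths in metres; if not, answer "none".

Evaluate Δρ/ρ₀ = −αΔT + βΔS across each adjacent pair:
  8–14 m: −αΔT+βΔS = −(2.1 × 10⁻⁴)(-3.9)+(7.6 × 10⁻⁴)(+0.33) = 1.1 × 10⁻³ → stable
  14–35 m: −αΔT+βΔS = −(2.1 × 10⁻⁴)(+0.5)+(7.6 × 10⁻⁴)(+0.55) = 3.1 × 10⁻⁴ → stable
  35–201 m: −αΔT+βΔS = −(2.1 × 10⁻⁴)(+1.2)+(7.6 × 10⁻⁴)(+0.56) = 1.7 × 10⁻⁴ → stable
  201–240 m: −αΔT+βΔS = −(2.1 × 10⁻⁴)(+1.7)+(7.6 × 10⁻⁴)(+0.25) = -1.7 × 10⁻⁴ → UNSTABLE
The 201–240 m interval has Δρ < 0: lighter water underlies denser water.

201–240 m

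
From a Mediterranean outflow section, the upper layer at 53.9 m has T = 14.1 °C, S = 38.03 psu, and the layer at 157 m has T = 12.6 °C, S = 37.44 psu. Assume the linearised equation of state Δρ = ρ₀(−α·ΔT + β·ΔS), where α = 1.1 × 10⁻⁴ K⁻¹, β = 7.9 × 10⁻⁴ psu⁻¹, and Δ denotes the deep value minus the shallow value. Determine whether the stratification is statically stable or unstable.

unstable

ΔT = 12.6 − 14.1 = -1.5 K and ΔS = 37.44 − 38.03 = -0.59 psu (deep − shallow).
−αΔT = 1.65 × 10⁻⁴; βΔS = -4.661 × 10⁻⁴; sum Δρ/ρ₀ = -3.011 × 10⁻⁴.
Δρ/ρ₀ < 0, so Δρ < 0: deeper water is lighter → statically unstable; the column would overturn.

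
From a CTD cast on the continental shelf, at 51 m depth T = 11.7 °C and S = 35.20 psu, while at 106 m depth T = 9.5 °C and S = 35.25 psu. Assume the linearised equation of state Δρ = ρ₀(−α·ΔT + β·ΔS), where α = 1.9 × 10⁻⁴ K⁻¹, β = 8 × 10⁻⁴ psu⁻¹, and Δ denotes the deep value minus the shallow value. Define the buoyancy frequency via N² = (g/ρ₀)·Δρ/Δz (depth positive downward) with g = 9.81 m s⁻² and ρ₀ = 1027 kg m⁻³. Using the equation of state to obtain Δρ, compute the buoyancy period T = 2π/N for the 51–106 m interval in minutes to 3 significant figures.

ΔT = -2.2 K, ΔS = +0.05 psu (deep − shallow).
Δρ/ρ₀ = −αΔT + βΔS = 4.18 × 10⁻⁴ + 4.00 × 10⁻⁵ = 4.58 × 10⁻⁴, so Δρ ≈ 0.4704 kg m⁻³.
N² = (g/ρ₀)·Δρ/Δz = g·(Δρ/ρ₀)/Δz = 9.81 × 4.58 × 10⁻⁴ / 55 = 8.1691 × 10⁻⁵ s⁻².
N = √(8.1691 × 10⁻⁵) = 9.0383 × 10⁻³ rad s⁻¹ → T = 2π/N = 695.17 s = 11.586 min ≈ 11.6 min.

11.6 min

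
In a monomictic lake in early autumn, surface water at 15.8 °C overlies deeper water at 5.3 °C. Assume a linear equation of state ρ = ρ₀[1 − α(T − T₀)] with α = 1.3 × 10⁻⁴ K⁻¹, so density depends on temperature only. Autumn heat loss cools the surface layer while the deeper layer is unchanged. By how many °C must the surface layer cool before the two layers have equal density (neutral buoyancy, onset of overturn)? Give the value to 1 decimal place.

10.5 °C

With temperature the only control, equal density requires T_surf′ = T_deep.
T_surf′ = 5.3 °C.
Cooling required: 15.8 − 5.3 = 10.5 °C.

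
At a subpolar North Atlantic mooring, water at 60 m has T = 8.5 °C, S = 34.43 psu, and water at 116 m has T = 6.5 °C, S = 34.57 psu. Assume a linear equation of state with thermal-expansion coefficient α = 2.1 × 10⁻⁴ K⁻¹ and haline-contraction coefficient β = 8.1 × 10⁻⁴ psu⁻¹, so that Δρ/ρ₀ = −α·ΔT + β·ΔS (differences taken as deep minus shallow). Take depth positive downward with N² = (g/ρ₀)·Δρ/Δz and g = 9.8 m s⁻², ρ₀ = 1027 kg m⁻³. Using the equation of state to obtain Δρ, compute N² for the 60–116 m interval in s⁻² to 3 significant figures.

9.33 × 10⁻⁵ s⁻²

ΔT = -2.0 K, ΔS = +0.14 psu (deep − shallow).
Δρ/ρ₀ = −αΔT + βΔS = 4.20 × 10⁻⁴ + 1.134 × 10⁻⁴ = 5.334 × 10⁻⁴, so Δρ ≈ 0.5478 kg m⁻³.
N² = (g/ρ₀)·Δρ/Δz = g·(Δρ/ρ₀)/Δz = 9.8 × 5.334 × 10⁻⁴ / 56 = 9.3345 × 10⁻⁵ s⁻² ≈ 9.33 × 10⁻⁵ s⁻².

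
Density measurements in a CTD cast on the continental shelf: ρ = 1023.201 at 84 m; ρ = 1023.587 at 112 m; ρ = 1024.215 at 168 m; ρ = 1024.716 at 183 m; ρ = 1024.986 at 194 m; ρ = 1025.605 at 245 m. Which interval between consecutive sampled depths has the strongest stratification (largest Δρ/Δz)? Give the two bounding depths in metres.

Compute the density gradient over each adjacent pair:
  84–112 m: Δρ/Δz = 0.386/28 = 0.014 kg m⁻⁴
  112–168 m: Δρ/Δz = 0.628/56 = 0.011 kg m⁻⁴
  168–183 m: Δρ/Δz = 0.501/15 = 0.033 kg m⁻⁴
  183–194 m: Δρ/Δz = 0.270/11 = 0.025 kg m⁻⁴
  194–245 m: Δρ/Δz = 0.619/51 = 0.012 kg m⁻⁴
The largest gradient is in the 168–183 m interval — the pycnocline.

168–183 m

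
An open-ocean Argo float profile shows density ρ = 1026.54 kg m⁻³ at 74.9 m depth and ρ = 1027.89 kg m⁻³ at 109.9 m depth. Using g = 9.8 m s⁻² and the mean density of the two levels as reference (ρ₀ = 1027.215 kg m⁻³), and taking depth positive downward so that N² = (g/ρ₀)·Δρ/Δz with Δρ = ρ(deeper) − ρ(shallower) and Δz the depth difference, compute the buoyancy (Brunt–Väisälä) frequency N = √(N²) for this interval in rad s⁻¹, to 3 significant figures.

Δρ = 1027.89 − 1026.54 = 1.35 kg m⁻³ over Δz = 109.9 − 74.9 = 35 m.
N² = (9.8/1027.215) × (1.35/35) = 3.6799 × 10⁻⁴ s⁻².
N = √(3.6799 × 10⁻⁴) = 0.019183 rad s⁻¹ ≈ 0.0192 rad s⁻¹.
A positive N² confirms static stability across the interval.

0.0192 rad s⁻¹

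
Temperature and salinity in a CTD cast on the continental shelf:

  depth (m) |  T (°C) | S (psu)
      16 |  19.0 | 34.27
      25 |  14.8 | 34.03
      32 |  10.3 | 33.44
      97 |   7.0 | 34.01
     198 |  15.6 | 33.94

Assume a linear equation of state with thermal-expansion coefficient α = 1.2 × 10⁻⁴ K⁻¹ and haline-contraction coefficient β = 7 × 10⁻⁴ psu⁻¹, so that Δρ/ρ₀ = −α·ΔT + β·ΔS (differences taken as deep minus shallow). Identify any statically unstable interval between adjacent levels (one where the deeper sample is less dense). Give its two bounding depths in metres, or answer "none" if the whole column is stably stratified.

Evaluate Δρ/ρ₀ = −αΔT + βΔS across each adjacent pair:
  16–25 m: −αΔT+βΔS = −(1.2 × 10⁻⁴)(-4.2)+(7 × 10⁻⁴)(-0.24) = 3.4 × 10⁻⁴ → stable
  25–32 m: −αΔT+βΔS = −(1.2 × 10⁻⁴)(-4.5)+(7 × 10⁻⁴)(-0.59) = 1.3 × 10⁻⁴ → stable
  32–97 m: −αΔT+βΔS = −(1.2 × 10⁻⁴)(-3.3)+(7 × 10⁻⁴)(+0.57) = 7.9 × 10⁻⁴ → stable
  97–198 m: −αΔT+βΔS = −(1.2 × 10⁻⁴)(+8.6)+(7 × 10⁻⁴)(-0.07) = -1.1 × 10⁻³ → UNSTABLE
The 97–198 m interval has Δρ < 0: lighter water underlies denser water.

97–198 m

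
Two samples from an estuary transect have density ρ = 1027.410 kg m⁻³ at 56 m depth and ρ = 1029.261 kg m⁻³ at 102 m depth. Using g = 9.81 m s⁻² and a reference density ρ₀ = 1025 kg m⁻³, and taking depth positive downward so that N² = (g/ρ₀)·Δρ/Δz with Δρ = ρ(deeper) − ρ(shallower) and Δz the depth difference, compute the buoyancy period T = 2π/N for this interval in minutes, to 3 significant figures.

5.34 min

Δρ = 1029.261 − 1027.410 = 1.851 kg m⁻³ over Δz = 102 − 56 = 46 m.
N² = (9.81/1025) × (1.851/46) = 3.8512 × 10⁻⁴ s⁻².
N = √(3.8512 × 10⁻⁴) = 0.019624 rad s⁻¹, so T = 2π/N = 320.18 s = 5.3363 min ≈ 5.34 min.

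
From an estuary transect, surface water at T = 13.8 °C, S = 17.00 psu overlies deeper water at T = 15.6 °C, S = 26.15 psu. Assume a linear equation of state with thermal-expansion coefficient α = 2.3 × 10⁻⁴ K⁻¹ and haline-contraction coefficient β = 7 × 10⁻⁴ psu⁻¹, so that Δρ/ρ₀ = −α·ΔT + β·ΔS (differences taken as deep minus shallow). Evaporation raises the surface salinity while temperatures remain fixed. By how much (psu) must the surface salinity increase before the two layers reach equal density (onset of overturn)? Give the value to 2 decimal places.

Neutral buoyancy requires −α(T_deep − T_surf) + β(S_deep − S_surf′) = 0.
S_surf′ = S_deep − (α/β)·ΔT = 26.15 − (2.3 × 10⁻⁴/7 × 10⁻⁴)·(+1.8) = 25.5586 psu.
Increase required: 25.5586 − 17.00 = 8.5586 psu.

8.56 psu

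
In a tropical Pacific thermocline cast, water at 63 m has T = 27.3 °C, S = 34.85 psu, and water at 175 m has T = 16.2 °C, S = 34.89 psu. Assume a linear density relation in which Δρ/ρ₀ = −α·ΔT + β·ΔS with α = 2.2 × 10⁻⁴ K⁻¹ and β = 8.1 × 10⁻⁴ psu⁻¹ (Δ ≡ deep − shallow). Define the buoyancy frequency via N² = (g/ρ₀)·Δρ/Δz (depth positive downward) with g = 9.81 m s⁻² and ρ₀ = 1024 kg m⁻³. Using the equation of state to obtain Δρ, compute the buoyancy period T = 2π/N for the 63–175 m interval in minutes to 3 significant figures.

ΔT = -11.1 K, ΔS = +0.04 psu (deep − shallow).
Δρ/ρ₀ = −αΔT + βΔS = 2.442 × 10⁻³ + 3.24 × 10⁻⁵ = 2.4744 × 10⁻³, so Δρ ≈ 2.534 kg m⁻³.
N² = (g/ρ₀)·Δρ/Δz = g·(Δρ/ρ₀)/Δz = 9.81 × 2.4744 × 10⁻³ / 112 = 2.1673 × 10⁻⁴ s⁻².
N = √(2.1673 × 10⁻⁴) = 0.014722 rad s⁻¹ → T = 2π/N = 426.79 s = 7.1132 min ≈ 7.11 min.

7.11 min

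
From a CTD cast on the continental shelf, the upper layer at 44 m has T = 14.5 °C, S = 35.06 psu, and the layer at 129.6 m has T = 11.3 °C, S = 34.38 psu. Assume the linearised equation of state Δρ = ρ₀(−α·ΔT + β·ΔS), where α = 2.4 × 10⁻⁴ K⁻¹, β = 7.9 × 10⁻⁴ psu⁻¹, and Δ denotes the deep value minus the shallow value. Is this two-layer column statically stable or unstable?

ΔT = 11.3 − 14.5 = -3.2 K and ΔS = 34.38 − 35.06 = -0.68 psu (deep − shallow).
−αΔT = 7.68 × 10⁻⁴; βΔS = -5.372 × 10⁻⁴; sum Δρ/ρ₀ = 2.308 × 10⁻⁴.
Δρ/ρ₀ > 0, so Δρ > 0: deeper water is denser → statically stable.

stable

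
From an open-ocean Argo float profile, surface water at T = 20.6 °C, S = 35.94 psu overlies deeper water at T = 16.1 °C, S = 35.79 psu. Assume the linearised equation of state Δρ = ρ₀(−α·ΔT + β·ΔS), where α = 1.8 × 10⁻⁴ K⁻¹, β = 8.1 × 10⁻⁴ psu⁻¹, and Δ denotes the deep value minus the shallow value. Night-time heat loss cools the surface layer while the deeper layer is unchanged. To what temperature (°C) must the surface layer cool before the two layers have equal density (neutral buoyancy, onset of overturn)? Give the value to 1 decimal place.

Neutral buoyancy requires Δρ = 0, i.e. −α(T_deep − T_surf′) + β(S_deep − S_surf) = 0.
T_surf′ = T_deep − (β/α)·ΔS = 16.1 − (8.1 × 10⁻⁴/1.8 × 10⁻⁴)·(-0.15) = 16.775 °C.
Cooling required: 20.6 − (16.775) = 3.825 °C.

16.8 °C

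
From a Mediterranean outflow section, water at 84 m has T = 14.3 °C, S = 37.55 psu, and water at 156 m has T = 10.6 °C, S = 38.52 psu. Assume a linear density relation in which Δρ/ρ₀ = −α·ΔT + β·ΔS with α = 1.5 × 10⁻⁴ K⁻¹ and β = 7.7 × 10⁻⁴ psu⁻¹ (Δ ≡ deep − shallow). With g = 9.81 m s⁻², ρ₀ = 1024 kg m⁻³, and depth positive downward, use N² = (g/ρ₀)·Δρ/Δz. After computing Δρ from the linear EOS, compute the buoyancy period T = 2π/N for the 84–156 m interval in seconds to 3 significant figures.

472 s

ΔT = -3.7 K, ΔS = +0.97 psu (deep − shallow).
Δρ/ρ₀ = −αΔT + βΔS = 5.55 × 10⁻⁴ + 7.469 × 10⁻⁴ = 1.3019 × 10⁻³, so Δρ ≈ 1.333 kg m⁻³.
N² = (g/ρ₀)·Δρ/Δz = g·(Δρ/ρ₀)/Δz = 9.81 × 1.3019 × 10⁻³ / 72 = 1.7738 × 10⁻⁴ s⁻².
N = √(1.7738 × 10⁻⁴) = 0.013318 rad s⁻¹ → T = 2π/N = 471.78 s ≈ 472 s.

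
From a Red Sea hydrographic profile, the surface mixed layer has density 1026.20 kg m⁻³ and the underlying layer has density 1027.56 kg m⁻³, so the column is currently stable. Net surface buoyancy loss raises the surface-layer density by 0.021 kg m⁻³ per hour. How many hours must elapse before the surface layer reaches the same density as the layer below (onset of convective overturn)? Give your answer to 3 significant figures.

Density deficit of the surface layer: 1027.56 − 1026.20 = 1.36 kg m⁻³.
Required change = 1.36 / 0.021 = 64.8 hours.

64.8 hours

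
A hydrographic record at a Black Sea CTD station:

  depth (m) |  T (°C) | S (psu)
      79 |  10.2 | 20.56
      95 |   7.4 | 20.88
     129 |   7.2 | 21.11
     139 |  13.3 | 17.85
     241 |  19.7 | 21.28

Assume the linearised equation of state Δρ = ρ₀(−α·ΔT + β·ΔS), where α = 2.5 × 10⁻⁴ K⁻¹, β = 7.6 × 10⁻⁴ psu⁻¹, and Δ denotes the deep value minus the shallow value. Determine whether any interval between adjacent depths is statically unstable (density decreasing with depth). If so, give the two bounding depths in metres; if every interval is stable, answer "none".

129–139 m

Evaluate Δρ/ρ₀ = −αΔT + βΔS across each adjacent pair:
  79–95 m: −αΔT+βΔS = −(2.5 × 10⁻⁴)(-2.8)+(7.6 × 10⁻⁴)(+0.32) = 9.4 × 10⁻⁴ → stable
  95–129 m: −αΔT+βΔS = −(2.5 × 10⁻⁴)(-0.2)+(7.6 × 10⁻⁴)(+0.23) = 2.2 × 10⁻⁴ → stable
  129–139 m: −αΔT+βΔS = −(2.5 × 10⁻⁴)(+6.1)+(7.6 × 10⁻⁴)(-3.26) = -4.0 × 10⁻³ → UNSTABLE
  139–241 m: −αΔT+βΔS = −(2.5 × 10⁻⁴)(+6.4)+(7.6 × 10⁻⁴)(+3.43) = 1.0 × 10⁻³ → stable
The 129–139 m interval has Δρ < 0: lighter water underlies denser water.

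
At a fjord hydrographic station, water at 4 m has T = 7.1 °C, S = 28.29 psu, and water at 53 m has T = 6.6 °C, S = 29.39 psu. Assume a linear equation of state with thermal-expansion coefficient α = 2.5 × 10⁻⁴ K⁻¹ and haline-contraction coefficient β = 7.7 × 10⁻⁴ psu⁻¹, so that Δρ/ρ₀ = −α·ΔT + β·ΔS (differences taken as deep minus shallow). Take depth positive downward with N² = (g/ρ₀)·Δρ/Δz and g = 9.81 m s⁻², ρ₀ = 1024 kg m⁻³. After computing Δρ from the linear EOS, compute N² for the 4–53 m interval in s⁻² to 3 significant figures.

1.95 × 10⁻⁴ s⁻²

ΔT = -0.5 K, ΔS = +1.10 psu (deep − shallow).
Δρ/ρ₀ = −αΔT + βΔS = 1.25 × 10⁻⁴ + 8.47 × 10⁻⁴ = 9.72 × 10⁻⁴, so Δρ ≈ 0.9953 kg m⁻³.
N² = (g/ρ₀)·Δρ/Δz = g·(Δρ/ρ₀)/Δz = 9.81 × 9.72 × 10⁻⁴ / 49 = 1.9460 × 10⁻⁴ s⁻² ≈ 1.95 × 10⁻⁴ s⁻².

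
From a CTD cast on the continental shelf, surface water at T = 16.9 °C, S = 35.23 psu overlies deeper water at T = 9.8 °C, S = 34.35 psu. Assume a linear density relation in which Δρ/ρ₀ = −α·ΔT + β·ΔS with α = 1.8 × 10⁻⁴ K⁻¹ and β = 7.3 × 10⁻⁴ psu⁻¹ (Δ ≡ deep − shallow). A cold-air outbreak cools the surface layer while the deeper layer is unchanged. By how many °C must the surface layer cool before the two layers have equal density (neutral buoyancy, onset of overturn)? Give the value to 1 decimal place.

3.5 °C

Neutral buoyancy requires Δρ = 0, i.e. −α(T_deep − T_surf′) + β(S_deep − S_surf) = 0.
T_surf′ = T_deep − (β/α)·ΔS = 9.8 − (7.3 × 10⁻⁴/1.8 × 10⁻⁴)·(-0.88) = 13.369 °C.
Cooling required: 16.9 − (13.369) = 3.531 °C.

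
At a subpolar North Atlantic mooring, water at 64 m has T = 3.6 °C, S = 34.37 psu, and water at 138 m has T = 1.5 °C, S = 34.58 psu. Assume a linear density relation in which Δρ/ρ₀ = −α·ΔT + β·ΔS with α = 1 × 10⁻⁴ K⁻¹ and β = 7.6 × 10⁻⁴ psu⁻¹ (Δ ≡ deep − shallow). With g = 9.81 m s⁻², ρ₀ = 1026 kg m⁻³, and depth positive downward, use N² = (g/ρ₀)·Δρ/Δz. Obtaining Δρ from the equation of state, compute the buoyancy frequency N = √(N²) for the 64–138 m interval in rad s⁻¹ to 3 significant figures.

ΔT = -2.1 K, ΔS = +0.21 psu (deep − shallow).
Δρ/ρ₀ = −αΔT + βΔS = 2.10 × 10⁻⁴ + 1.596 × 10⁻⁴ = 3.696 × 10⁻⁴, so Δρ ≈ 0.3792 kg m⁻³.
N² = (g/ρ₀)·Δρ/Δz = g·(Δρ/ρ₀)/Δz = 9.81 × 3.696 × 10⁻⁴ / 74 = 4.8997 × 10⁻⁵ s⁻².
N = √(4.8997 × 10⁻⁵) = 6.9998 × 10⁻³ rad s⁻¹ ≈ 7.00 × 10⁻³ rad s⁻¹.

7.00 × 10⁻³ rad s⁻¹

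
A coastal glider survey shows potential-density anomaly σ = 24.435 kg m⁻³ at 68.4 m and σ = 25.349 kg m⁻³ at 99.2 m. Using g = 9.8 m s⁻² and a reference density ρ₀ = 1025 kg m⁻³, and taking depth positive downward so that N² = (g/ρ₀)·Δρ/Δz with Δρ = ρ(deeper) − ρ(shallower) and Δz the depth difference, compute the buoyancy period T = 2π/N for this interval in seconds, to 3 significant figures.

373 s

Δρ = 1025.349 − 1024.435 = 0.914 kg m⁻³ over Δz = 99.2 − 68.4 = 30.8 m.
N² = (9.8/1025) × (0.914/30.8) = 2.8373 × 10⁻⁴ s⁻².
N = √(2.8373 × 10⁻⁴) = 0.016844 rad s⁻¹, so T = 2π/N = 373.02 s ≈ 373 s.
N² > 0, so the interval is statically stable.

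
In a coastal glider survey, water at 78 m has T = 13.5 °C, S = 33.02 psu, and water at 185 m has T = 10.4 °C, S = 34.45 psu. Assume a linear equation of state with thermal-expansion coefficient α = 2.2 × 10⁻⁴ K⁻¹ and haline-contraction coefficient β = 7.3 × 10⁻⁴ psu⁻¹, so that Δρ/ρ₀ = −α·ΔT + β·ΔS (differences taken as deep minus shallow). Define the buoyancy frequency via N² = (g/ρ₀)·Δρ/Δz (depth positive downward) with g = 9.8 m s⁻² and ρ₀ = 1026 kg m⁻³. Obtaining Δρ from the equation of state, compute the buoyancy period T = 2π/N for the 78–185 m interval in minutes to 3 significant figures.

ΔT = -3.1 K, ΔS = +1.43 psu (deep − shallow).
Δρ/ρ₀ = −αΔT + βΔS = 6.82 × 10⁻⁴ + 1.0439 × 10⁻³ = 1.7259 × 10⁻³, so Δρ ≈ 1.771 kg m⁻³.
N² = (g/ρ₀)·Δρ/Δz = g·(Δρ/ρ₀)/Δz = 9.8 × 1.7259 × 10⁻³ / 107 = 1.5807 × 10⁻⁴ s⁻².
N = √(1.5807 × 10⁻⁴) = 0.012573 rad s⁻¹ → T = 2π/N = 499.74 s = 8.3290 min ≈ 8.33 min.

8.33 min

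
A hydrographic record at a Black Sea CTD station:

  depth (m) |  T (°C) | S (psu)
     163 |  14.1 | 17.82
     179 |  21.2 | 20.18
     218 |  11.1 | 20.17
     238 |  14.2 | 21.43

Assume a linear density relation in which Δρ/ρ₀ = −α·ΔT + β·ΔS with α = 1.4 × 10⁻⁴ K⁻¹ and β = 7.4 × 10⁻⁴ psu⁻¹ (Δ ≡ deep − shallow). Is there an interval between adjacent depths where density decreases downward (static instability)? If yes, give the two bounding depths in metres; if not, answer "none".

Evaluate Δρ/ρ₀ = −αΔT + βΔS across each adjacent pair:
  163–179 m: −αΔT+βΔS = −(1.4 × 10⁻⁴)(+7.1)+(7.4 × 10⁻⁴)(+2.36) = 7.5 × 10⁻⁴ → stable
  179–218 m: −αΔT+βΔS = −(1.4 × 10⁻⁴)(-10.1)+(7.4 × 10⁻⁴)(-0.01) = 1.4 × 10⁻³ → stable
  218–238 m: −αΔT+βΔS = −(1.4 × 10⁻⁴)(+3.1)+(7.4 × 10⁻⁴)(+1.26) = 5.0 × 10⁻⁴ → stable
Every interval has Δρ > 0: the column is stably stratified throughout.

none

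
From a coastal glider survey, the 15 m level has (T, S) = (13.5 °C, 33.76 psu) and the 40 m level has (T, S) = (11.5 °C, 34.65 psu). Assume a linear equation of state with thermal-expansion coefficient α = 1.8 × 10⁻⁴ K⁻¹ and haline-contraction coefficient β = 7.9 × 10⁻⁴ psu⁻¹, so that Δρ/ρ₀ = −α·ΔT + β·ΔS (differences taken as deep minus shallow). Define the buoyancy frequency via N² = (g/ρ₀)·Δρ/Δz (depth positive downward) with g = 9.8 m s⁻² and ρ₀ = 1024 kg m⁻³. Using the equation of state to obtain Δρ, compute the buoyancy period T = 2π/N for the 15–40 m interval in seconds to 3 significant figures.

308 s

ΔT = -2.0 K, ΔS = +0.89 psu (deep − shallow).
Δρ/ρ₀ = −αΔT + βΔS = 3.60 × 10⁻⁴ + 7.031 × 10⁻⁴ = 1.0631 × 10⁻³, so Δρ ≈ 1.089 kg m⁻³.
N² = (g/ρ₀)·Δρ/Δz = g·(Δρ/ρ₀)/Δz = 9.8 × 1.0631 × 10⁻³ / 25 = 4.1674 × 10⁻⁴ s⁻².
N = √(4.1674 × 10⁻⁴) = 0.020414 rad s⁻¹ → T = 2π/N = 307.79 s ≈ 308 s.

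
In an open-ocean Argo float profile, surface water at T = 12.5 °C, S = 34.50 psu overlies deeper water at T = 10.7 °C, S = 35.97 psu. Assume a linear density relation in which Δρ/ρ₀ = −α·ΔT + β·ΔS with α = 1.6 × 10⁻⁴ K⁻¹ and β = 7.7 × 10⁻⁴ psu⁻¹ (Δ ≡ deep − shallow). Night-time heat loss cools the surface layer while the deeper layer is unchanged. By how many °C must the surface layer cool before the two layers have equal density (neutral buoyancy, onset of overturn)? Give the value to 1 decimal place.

Neutral buoyancy requires Δρ = 0, i.e. −α(T_deep − T_surf′) + β(S_deep − S_surf) = 0.
T_surf′ = T_deep − (β/α)·ΔS = 10.7 − (7.7 × 10⁻⁴/1.6 × 10⁻⁴)·(+1.47) = 3.626 °C.
Cooling required: 12.5 − (3.626) = 8.874 °C.

8.9 °C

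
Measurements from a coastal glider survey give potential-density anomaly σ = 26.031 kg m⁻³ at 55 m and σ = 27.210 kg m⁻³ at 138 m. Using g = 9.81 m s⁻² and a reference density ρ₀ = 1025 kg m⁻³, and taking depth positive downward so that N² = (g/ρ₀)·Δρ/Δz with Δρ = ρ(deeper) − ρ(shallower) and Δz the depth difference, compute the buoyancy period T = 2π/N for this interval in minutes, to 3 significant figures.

Δρ = 1027.210 − 1026.031 = 1.179 kg m⁻³ over Δz = 138 − 55 = 83 m.
N² = (9.81/1025) × (1.179/83) = 1.3595 × 10⁻⁴ s⁻².
N = √(1.3595 × 10⁻⁴) = 0.011660 rad s⁻¹, so T = 2π/N = 538.87 s = 8.9812 min ≈ 8.98 min.

8.98 min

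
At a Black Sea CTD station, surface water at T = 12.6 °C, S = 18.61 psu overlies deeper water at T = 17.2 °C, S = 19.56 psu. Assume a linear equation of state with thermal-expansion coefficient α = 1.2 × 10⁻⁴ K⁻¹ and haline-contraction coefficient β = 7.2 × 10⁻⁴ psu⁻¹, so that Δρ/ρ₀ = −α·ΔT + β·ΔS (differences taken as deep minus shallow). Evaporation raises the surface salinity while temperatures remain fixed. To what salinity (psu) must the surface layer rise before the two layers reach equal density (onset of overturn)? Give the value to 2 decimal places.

18.79 psu

Neutral buoyancy requires −α(T_deep − T_surf) + β(S_deep − S_surf′) = 0.
S_surf′ = S_deep − (α/β)·ΔT = 19.56 − (1.2 × 10⁻⁴/7.2 × 10⁻⁴)·(+4.6) = 18.7933 psu.
Increase required: 18.7933 − 18.61 = 0.1833 psu.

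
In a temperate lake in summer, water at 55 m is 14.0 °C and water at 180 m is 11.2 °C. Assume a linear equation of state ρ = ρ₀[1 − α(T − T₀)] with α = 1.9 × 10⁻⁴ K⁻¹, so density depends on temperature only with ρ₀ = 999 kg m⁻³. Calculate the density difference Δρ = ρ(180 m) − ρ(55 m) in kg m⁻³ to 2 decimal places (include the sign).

+0.53 kg m⁻³

ΔT = -2.8 K, Δρ/ρ₀ = −αΔT = 5.32 × 10⁻⁴.
Δρ = 999 × (5.32 × 10⁻⁴) = +0.53 kg m⁻³.
Positive Δρ: denser below, stable.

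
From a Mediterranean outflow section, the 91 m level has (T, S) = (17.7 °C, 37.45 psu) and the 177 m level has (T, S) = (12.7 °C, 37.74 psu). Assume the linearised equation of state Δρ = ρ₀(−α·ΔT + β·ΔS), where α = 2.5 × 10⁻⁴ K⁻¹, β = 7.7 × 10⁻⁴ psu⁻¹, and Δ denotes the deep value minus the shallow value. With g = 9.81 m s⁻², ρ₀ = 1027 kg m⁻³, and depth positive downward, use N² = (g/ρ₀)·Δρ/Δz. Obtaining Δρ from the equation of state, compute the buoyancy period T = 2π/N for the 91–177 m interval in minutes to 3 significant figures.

8.08 min

ΔT = -5.0 K, ΔS = +0.29 psu (deep − shallow).
Δρ/ρ₀ = −αΔT + βΔS = 1.25 × 10⁻³ + 2.233 × 10⁻⁴ = 1.4733 × 10⁻³, so Δρ ≈ 1.513 kg m⁻³.
N² = (g/ρ₀)·Δρ/Δz = g·(Δρ/ρ₀)/Δz = 9.81 × 1.4733 × 10⁻³ / 86 = 1.6806 × 10⁻⁴ s⁻².
N = √(1.6806 × 10⁻⁴) = 0.012964 rad s⁻¹ → T = 2π/N = 484.66 s = 8.0777 min ≈ 8.08 min.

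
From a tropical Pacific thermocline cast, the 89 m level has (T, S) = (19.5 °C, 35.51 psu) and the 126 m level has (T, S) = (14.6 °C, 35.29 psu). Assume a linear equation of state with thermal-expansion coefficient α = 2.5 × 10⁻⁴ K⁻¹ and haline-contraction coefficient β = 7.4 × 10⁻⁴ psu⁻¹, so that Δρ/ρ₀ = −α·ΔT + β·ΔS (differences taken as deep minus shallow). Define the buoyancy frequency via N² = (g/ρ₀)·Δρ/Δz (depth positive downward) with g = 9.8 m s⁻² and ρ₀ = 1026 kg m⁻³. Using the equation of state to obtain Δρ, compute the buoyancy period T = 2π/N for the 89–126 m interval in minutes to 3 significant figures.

ΔT = -4.9 K, ΔS = -0.22 psu (deep − shallow).
Δρ/ρ₀ = −αΔT + βΔS = 1.225 × 10⁻³ − 1.628 × 10⁻⁴ = 1.0622 × 10⁻³, so Δρ ≈ 1.090 kg m⁻³.
N² = (g/ρ₀)·Δρ/Δz = g·(Δρ/ρ₀)/Δz = 9.8 × 1.0622 × 10⁻³ / 37 = 2.8134 × 10⁻⁴ s⁻².
N = √(2.8134 × 10⁻⁴) = 0.016773 rad s⁻¹ → T = 2π/N = 374.60 s = 6.2433 min ≈ 6.24 min.

6.24 min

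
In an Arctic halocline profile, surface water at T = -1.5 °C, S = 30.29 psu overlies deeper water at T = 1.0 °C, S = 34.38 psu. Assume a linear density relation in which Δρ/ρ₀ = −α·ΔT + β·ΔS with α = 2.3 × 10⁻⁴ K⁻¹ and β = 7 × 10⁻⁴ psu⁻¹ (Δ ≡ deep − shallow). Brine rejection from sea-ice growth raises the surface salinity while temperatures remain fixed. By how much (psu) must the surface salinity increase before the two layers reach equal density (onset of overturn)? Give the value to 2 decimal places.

Neutral buoyancy requires −α(T_deep − T_surf) + β(S_deep − S_surf′) = 0.
S_surf′ = S_deep − (α/β)·ΔT = 34.38 − (2.3 × 10⁻⁴/7 × 10⁻⁴)·(+2.5) = 33.5586 psu.
Increase required: 33.5586 − 30.29 = 3.2686 psu.

3.27 psu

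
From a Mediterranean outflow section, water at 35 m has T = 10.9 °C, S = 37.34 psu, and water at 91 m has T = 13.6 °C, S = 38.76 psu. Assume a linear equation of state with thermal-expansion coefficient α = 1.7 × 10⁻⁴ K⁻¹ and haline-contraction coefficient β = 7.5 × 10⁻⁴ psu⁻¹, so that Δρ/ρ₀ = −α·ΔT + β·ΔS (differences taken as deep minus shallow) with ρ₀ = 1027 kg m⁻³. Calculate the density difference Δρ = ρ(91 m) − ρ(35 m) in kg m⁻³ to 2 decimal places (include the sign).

+0.62 kg m⁻³

ΔT = +2.7 K, ΔS = +1.42 psu (deep − shallow).
Δρ/ρ₀ = −(1.7 × 10⁻⁴)(+2.7) + (7.5 × 10⁻⁴)(+1.42) = 6.06 × 10⁻⁴.
Δρ = 1027 × (6.06 × 10⁻⁴) = +0.62 kg m⁻³.
Positive Δρ: denser below, stable.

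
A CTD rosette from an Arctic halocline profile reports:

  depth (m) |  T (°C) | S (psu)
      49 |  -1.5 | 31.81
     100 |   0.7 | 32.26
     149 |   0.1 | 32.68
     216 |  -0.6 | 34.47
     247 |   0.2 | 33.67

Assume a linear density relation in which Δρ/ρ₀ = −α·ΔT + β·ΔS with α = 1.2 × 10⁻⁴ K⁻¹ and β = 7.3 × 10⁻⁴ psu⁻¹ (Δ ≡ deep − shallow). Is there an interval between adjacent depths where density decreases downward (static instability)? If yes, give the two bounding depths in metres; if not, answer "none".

Evaluate Δρ/ρ₀ = −αΔT + βΔS across each adjacent pair:
  49–100 m: −αΔT+βΔS = −(1.2 × 10⁻⁴)(+2.2)+(7.3 × 10⁻⁴)(+0.45) = 6.4 × 10⁻⁵ → stable
  100–149 m: −αΔT+βΔS = −(1.2 × 10⁻⁴)(-0.6)+(7.3 × 10⁻⁴)(+0.42) = 3.8 × 10⁻⁴ → stable
  149–216 m: −αΔT+βΔS = −(1.2 × 10⁻⁴)(-0.7)+(7.3 × 10⁻⁴)(+1.79) = 1.4 × 10⁻³ → stable
  216–247 m: −αΔT+βΔS = −(1.2 × 10⁻⁴)(+0.8)+(7.3 × 10⁻⁴)(-0.80) = -6.8 × 10⁻⁴ → UNSTABLE
The 216–247 m interval has Δρ < 0: lighter water underlies denser water.

216–247 m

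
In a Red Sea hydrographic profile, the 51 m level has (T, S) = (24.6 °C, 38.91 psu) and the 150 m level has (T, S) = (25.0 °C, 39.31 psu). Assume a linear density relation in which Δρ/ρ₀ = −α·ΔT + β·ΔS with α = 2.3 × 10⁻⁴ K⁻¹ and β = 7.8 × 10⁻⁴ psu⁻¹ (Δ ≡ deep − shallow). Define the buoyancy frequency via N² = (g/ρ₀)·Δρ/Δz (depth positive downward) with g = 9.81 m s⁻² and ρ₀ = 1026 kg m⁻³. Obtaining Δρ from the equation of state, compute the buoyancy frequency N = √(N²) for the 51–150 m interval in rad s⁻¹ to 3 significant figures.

4.67 × 10⁻³ rad s⁻¹

ΔT = +0.4 K, ΔS = +0.40 psu (deep − shallow).
Δρ/ρ₀ = −αΔT + βΔS = -9.20 × 10⁻⁵ + 3.12 × 10⁻⁴ = 2.20 × 10⁻⁴, so Δρ ≈ 0.2257 kg m⁻³.
N² = (g/ρ₀)·Δρ/Δz = g·(Δρ/ρ₀)/Δz = 9.81 × 2.20 × 10⁻⁴ / 99 = 2.1800 × 10⁻⁵ s⁻².
N = √(2.1800 × 10⁻⁵) = 4.6690 × 10⁻³ rad s⁻¹ ≈ 4.67 × 10⁻³ rad s⁻¹.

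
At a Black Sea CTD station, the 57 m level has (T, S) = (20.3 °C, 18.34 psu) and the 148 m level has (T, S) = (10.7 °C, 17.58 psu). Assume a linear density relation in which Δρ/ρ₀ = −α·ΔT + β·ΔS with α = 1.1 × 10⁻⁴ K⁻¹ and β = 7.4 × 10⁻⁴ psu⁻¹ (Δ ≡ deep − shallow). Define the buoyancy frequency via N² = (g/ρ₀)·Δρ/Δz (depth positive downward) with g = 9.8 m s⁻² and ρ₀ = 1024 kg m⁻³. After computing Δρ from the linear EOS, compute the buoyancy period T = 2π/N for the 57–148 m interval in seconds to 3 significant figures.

862 s

ΔT = -9.6 K, ΔS = -0.76 psu (deep − shallow).
Δρ/ρ₀ = −αΔT + βΔS = 1.056 × 10⁻³ − 5.624 × 10⁻⁴ = 4.936 × 10⁻⁴, so Δρ ≈ 0.5054 kg m⁻³.
N² = (g/ρ₀)·Δρ/Δz = g·(Δρ/ρ₀)/Δz = 9.8 × 4.936 × 10⁻⁴ / 91 = 5.3157 × 10⁻⁵ s⁻².
N = √(5.3157 × 10⁻⁵) = 7.2909 × 10⁻³ rad s⁻¹ → T = 2π/N = 861.78 s ≈ 862 s.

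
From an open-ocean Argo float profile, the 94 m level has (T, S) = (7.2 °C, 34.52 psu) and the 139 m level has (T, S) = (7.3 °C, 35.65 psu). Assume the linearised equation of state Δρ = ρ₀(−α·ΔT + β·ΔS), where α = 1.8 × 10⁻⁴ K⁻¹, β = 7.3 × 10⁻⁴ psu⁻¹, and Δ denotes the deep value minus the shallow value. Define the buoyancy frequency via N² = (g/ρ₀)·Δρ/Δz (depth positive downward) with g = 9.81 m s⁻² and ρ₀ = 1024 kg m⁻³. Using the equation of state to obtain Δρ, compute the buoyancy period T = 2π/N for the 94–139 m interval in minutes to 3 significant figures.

ΔT = +0.1 K, ΔS = +1.13 psu (deep − shallow).
Δρ/ρ₀ = −αΔT + βΔS = -1.80 × 10⁻⁵ + 8.249 × 10⁻⁴ = 8.069 × 10⁻⁴, so Δρ ≈ 0.8263 kg m⁻³.
N² = (g/ρ₀)·Δρ/Δz = g·(Δρ/ρ₀)/Δz = 9.81 × 8.069 × 10⁻⁴ / 45 = 1.7590 × 10⁻⁴ s⁻².
N = √(1.7590 × 10⁻⁴) = 0.013263 rad s⁻¹ → T = 2π/N = 473.74 s = 7.8957 min ≈ 7.90 min.

7.90 min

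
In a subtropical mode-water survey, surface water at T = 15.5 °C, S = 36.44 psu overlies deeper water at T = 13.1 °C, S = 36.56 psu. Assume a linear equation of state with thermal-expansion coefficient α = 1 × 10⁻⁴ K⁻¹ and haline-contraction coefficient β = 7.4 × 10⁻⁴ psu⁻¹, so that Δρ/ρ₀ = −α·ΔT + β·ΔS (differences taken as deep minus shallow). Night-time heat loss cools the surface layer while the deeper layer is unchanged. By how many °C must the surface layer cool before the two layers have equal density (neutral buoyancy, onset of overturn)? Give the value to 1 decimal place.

3.3 °C

Neutral buoyancy requires Δρ = 0, i.e. −α(T_deep − T_surf′) + β(S_deep − S_surf) = 0.
T_surf′ = T_deep − (β/α)·ΔS = 13.1 − (7.4 × 10⁻⁴/1 × 10⁻⁴)·(+0.12) = 12.212 °C.
Cooling required: 15.5 − (12.212) = 3.288 °C.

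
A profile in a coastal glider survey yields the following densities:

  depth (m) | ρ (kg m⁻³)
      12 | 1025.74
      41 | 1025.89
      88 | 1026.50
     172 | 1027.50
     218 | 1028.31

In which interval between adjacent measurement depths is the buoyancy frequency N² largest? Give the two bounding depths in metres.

172–218 m

Compute the density gradient over each adjacent pair:
  12–41 m: Δρ/Δz = 0.15/29 = 5.2 × 10⁻³ kg m⁻⁴
  41–88 m: Δρ/Δz = 0.61/47 = 0.013 kg m⁻⁴
  88–172 m: Δρ/Δz = 1.00/84 = 0.012 kg m⁻⁴
  172–218 m: Δρ/Δz = 0.81/46 = 0.018 kg m⁻⁴
The largest gradient is in the 172–218 m interval — the pycnocline.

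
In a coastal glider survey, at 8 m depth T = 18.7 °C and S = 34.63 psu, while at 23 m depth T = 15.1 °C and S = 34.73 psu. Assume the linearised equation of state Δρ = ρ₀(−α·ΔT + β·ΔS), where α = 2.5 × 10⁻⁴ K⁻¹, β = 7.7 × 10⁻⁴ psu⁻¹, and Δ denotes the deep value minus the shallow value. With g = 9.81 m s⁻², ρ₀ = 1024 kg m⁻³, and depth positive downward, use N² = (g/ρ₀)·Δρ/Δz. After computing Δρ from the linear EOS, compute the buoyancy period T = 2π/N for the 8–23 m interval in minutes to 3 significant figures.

ΔT = -3.6 K, ΔS = +0.10 psu (deep − shallow).
Δρ/ρ₀ = −αΔT + βΔS = 9.00 × 10⁻⁴ + 7.70 × 10⁻⁵ = 9.77 × 10⁻⁴, so Δρ ≈ 1.000 kg m⁻³.
N² = (g/ρ₀)·Δρ/Δz = g·(Δρ/ρ₀)/Δz = 9.81 × 9.77 × 10⁻⁴ / 15 = 6.3896 × 10⁻⁴ s⁻².
N = √(6.3896 × 10⁻⁴) = 0.025278 rad s⁻¹ → T = 2π/N = 248.56 s = 4.1427 min ≈ 4.14 min.

4.14 min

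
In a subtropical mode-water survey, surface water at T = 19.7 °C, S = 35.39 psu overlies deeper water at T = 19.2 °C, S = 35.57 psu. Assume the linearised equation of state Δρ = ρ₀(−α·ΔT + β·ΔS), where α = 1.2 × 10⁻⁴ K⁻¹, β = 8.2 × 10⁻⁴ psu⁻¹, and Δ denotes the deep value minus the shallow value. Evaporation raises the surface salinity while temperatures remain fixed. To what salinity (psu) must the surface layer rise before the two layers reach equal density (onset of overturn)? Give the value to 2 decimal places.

Neutral buoyancy requires −α(T_deep − T_surf) + β(S_deep − S_surf′) = 0.
S_surf′ = S_deep − (α/β)·ΔT = 35.57 − (1.2 × 10⁻⁴/8.2 × 10⁻⁴)·(-0.5) = 35.6432 psu.
Increase required: 35.6432 − 35.39 = 0.2532 psu.

35.64 psu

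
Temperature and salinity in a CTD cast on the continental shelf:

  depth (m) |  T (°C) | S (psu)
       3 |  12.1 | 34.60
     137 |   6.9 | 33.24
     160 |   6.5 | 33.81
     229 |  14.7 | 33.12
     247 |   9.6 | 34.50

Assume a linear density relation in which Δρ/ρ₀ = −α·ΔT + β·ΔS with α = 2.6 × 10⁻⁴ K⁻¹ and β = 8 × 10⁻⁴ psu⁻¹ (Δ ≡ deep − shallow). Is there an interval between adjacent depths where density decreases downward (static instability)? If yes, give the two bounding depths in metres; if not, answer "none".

Evaluate Δρ/ρ₀ = −αΔT + βΔS across each adjacent pair:
  3–137 m: −αΔT+βΔS = −(2.6 × 10⁻⁴)(-5.2)+(8 × 10⁻⁴)(-1.36) = 2.6 × 10⁻⁴ → stable
  137–160 m: −αΔT+βΔS = −(2.6 × 10⁻⁴)(-0.4)+(8 × 10⁻⁴)(+0.57) = 5.6 × 10⁻⁴ → stable
  160–229 m: −αΔT+βΔS = −(2.6 × 10⁻⁴)(+8.2)+(8 × 10⁻⁴)(-0.69) = -2.7 × 10⁻³ → UNSTABLE
  229–247 m: −αΔT+βΔS = −(2.6 × 10⁻⁴)(-5.1)+(8 × 10⁻⁴)(+1.38) = 2.4 × 10⁻³ → stable
The 160–229 m interval has Δρ < 0: lighter water underlies denser water.

160–229 m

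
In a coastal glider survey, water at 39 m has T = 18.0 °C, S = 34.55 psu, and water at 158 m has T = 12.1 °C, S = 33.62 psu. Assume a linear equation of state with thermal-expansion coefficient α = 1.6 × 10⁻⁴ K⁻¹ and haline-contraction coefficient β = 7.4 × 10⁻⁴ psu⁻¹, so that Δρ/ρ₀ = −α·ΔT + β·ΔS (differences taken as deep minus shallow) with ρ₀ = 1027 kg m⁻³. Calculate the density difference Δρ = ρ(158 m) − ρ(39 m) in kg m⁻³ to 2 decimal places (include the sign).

+0.26 kg m⁻³

ΔT = -5.9 K, ΔS = -0.93 psu (deep − shallow).
Δρ/ρ₀ = −(1.6 × 10⁻⁴)(-5.9) + (7.4 × 10⁻⁴)(-0.93) = 2.558 × 10⁻⁴.
Δρ = 1027 × (2.558 × 10⁻⁴) = +0.26 kg m⁻³.
Positive Δρ: denser below, stable.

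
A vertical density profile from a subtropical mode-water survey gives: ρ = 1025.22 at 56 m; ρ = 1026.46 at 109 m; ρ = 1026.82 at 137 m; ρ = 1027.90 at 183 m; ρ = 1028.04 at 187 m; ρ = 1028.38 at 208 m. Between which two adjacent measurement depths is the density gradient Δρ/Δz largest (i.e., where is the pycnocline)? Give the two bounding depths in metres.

183–187 m

Compute the density gradient over each adjacent pair:
  56–109 m: Δρ/Δz = 1.24/53 = 0.023 kg m⁻⁴
  109–137 m: Δρ/Δz = 0.36/28 = 0.013 kg m⁻⁴
  137–183 m: Δρ/Δz = 1.08/46 = 0.023 kg m⁻⁴
  183–187 m: Δρ/Δz = 0.14/4 = 0.035 kg m⁻⁴
  187–208 m: Δρ/Δz = 0.34/21 = 0.016 kg m⁻⁴
The largest gradient is in the 183–187 m interval — the pycnocline.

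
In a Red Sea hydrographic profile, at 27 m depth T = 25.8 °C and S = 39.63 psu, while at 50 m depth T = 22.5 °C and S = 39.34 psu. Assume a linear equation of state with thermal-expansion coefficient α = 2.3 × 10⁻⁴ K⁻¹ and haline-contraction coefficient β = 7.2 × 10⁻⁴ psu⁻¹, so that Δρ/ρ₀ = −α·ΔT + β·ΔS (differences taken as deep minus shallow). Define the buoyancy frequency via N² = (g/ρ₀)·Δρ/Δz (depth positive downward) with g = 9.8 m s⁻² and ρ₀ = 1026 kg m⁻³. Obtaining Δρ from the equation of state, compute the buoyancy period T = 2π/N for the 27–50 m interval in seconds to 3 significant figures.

410 s

ΔT = -3.3 K, ΔS = -0.29 psu (deep − shallow).
Δρ/ρ₀ = −αΔT + βΔS = 7.59 × 10⁻⁴ − 2.088 × 10⁻⁴ = 5.502 × 10⁻⁴, so Δρ ≈ 0.5645 kg m⁻³.
N² = (g/ρ₀)·Δρ/Δz = g·(Δρ/ρ₀)/Δz = 9.8 × 5.502 × 10⁻⁴ / 23 = 2.3443 × 10⁻⁴ s⁻².
N = √(2.3443 × 10⁻⁴) = 0.015311 rad s⁻¹ → T = 2π/N = 410.37 s ≈ 410 s.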